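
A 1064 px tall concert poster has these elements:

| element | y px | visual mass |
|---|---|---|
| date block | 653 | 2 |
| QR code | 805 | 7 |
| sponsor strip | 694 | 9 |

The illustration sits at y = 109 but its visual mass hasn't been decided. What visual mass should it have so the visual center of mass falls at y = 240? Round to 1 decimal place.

Known weights sum to 2 + 7 + 9 = 18; their moment is 2·653 + 7·805 + 9·694 = 13187.
Set Σw·y/Σw = 240: (13187 + 109w) = 240·(18 + w).
Rearranging, w·(109 − 240) = 240·18 − 13187 = -8867, so w ≈ -8867/-131 = 67.69.

w ≈ 67.7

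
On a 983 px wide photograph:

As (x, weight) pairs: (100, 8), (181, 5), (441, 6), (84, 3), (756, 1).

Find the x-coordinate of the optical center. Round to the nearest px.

Weights sum to 8 + 5 + 6 + 3 + 1 = 23.
Σw·x = 8·100 + 5·181 + 6·441 + 3·84 + 1·756 = 5359, so x̄ = 5359/23 ≈ 233.00.

x ≈ 233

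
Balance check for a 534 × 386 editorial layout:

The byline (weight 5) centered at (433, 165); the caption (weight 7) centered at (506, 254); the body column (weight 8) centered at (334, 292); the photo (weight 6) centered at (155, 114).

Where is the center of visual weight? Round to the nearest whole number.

Weights sum to 5 + 7 + 8 + 6 = 26.
x: (5·433 + 7·506 + 8·334 + 6·155) / 26 = 9309 / 26 ≈ 358.04
y: (5·165 + 7·254 + 8·292 + 6·114) / 26 = 5623 / 26 ≈ 216.27

(358, 216)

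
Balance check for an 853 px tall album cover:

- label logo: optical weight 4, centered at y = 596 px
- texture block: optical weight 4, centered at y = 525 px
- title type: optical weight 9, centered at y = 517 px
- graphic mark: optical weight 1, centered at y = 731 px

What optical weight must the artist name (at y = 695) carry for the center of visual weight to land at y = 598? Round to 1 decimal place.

w ≈ 9.2

Existing Σw = 18 (4 + 4 + 9 + 1); existing moment 4·596 + 4·525 + 9·517 + 1·731 = 9868.
Balance at y = 598 requires (9868 + w·695) / (18 + w) = 598.
Rearranging, w·(695 − 598) = 598·18 − 9868 = 896, so w ≈ 896/97 = 9.24.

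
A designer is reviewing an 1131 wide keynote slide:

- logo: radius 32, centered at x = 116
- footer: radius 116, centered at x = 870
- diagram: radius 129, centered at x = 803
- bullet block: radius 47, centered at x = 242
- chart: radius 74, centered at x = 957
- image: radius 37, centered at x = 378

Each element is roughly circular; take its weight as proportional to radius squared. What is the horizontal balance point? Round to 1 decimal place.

x ≈ 783.6

r² weights: logo 32² = 1024, footer 116² = 13456, diagram 129² = 16641, bullet block 47² = 2209, chart 74² = 5476, image 37² = 1369. Total = 40175.
Σw·x = 31480819; x̄ = 31480819/40175 ≈ 783.59.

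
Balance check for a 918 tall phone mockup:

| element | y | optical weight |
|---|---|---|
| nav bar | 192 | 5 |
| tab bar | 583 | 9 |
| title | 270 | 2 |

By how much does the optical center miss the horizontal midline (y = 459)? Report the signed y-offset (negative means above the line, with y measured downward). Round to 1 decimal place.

≈ -37.3

Total weight = 5 + 9 + 2 = 16.
Σw·y = 5·192 + 9·583 + 2·270 = 6747, so ȳ = 6747/16 ≈ 421.69.
Against y = 459, that's 421.69 − 459 = -37.31.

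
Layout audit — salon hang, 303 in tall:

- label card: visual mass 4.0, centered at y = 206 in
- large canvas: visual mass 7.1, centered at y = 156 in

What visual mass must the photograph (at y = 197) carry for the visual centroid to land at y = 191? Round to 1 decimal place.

w ≈ 31.4

Known weights sum to 4.0 + 7.1 = 11.1; their moment is 4.0·206 + 7.1·156 = 1931.6.
Balance at y = 191 requires (1931.6 + w·197) / (11.1 + w) = 191.
So w = (191·11.1 − 1931.6)/(197 − 191) = 188.5/6 ≈ 31.42.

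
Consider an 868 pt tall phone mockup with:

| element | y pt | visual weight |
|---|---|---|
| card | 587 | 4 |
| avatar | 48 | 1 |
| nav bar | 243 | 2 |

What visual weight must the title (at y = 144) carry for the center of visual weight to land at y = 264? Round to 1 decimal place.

w ≈ 8.6

Existing Σw = 7 (4 + 1 + 2); existing moment 4·587 + 1·48 + 2·243 = 2882.
For the centroid to hit 264: (2882 + w·144) / (7 + w) = 264.
Solving: w = (264·7 − 2882) / (144 − 264) = -1034 / -120 ≈ 8.62.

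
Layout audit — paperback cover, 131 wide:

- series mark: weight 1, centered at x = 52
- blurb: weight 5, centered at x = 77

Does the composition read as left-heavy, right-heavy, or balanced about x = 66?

Weights sum to 1 + 5 = 6.
x: (1·52 + 5·77) / 6 = 437 / 6 ≈ 72.83
Since 72.8 is right of 66, the composition reads right-heavy.

right-heavy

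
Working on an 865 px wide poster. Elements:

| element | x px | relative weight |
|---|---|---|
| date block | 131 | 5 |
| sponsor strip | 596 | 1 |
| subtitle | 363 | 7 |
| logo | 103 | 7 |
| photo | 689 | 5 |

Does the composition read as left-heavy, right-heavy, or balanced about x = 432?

left-heavy

Σw = 5 + 1 + 7 + 7 + 5 = 25.
x: (5·131 + 1·596 + 7·363 + 7·103 + 5·689) / 25 = 7958 / 25 ≈ 318.32
318.3 lies left of the midline 432, so the layout is left-heavy.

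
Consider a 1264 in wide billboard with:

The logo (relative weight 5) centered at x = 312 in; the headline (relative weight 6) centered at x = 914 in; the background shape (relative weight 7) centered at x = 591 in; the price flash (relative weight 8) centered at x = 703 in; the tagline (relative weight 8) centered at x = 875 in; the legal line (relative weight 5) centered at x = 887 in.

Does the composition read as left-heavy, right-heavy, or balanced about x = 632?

Σw = 5 + 6 + 7 + 8 + 8 + 5 = 39.
x: (5·312 + 6·914 + 7·591 + 8·703 + 8·875 + 5·887) / 39 = 28240 / 39 ≈ 724.10
724.1 vs midline 632 → right-heavy.

right-heavy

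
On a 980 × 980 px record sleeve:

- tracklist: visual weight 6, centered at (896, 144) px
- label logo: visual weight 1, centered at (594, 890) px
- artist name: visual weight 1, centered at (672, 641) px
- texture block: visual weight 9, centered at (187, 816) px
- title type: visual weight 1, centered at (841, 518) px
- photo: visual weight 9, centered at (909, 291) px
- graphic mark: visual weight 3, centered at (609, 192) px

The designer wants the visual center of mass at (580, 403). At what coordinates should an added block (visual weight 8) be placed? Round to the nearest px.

New total weight: (6 + 1 + 1 + 9 + 1 + 9 + 3) + 8 = 38.
x: target moment 38×580 = 22040; current 6·896 + 1·594 + 1·672 + 9·187 + 1·841 + 9·909 + 3·609 = 19174; the added block supplies 2866, so x = 2866/8 ≈ 358.25.
y: target moment 38×403 = 15314; current 6·144 + 1·890 + 1·641 + 9·816 + 1·518 + 9·291 + 3·192 = 13452; the added block supplies 1862, so y = 1862/8 ≈ 232.75.

(358, 233)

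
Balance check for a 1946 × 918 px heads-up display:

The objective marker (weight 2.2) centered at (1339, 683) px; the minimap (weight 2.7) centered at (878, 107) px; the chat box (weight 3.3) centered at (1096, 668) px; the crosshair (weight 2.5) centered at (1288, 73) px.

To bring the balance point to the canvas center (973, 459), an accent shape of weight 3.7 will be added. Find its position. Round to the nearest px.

New total weight: (2.2 + 2.7 + 3.3 + 2.5) + 3.7 = 14.4.
x: target moment 14.4×973 = 14011.2; current 2.2·1339 + 2.7·878 + 3.3·1096 + 2.5·1288 = 12153.2; the accent shape supplies 1858.0, so x = 1858.0/3.7 ≈ 502.16.
y: target moment 14.4×459 = 6609.6; current 2.2·683 + 2.7·107 + 3.3·668 + 2.5·73 = 4178.4; the accent shape supplies 2431.2, so y = 2431.2/3.7 ≈ 657.08.

(502, 657)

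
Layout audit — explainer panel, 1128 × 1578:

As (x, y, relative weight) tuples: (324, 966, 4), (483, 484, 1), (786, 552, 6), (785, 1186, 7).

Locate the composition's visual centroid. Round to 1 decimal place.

Σw = 4 + 1 + 6 + 7 = 18.
x: (4·324 + 1·483 + 6·786 + 7·785) / 18 = 11990 / 18 ≈ 666.11
y: (4·966 + 1·484 + 6·552 + 7·1186) / 18 = 15962 / 18 ≈ 886.78

(666.1, 886.8)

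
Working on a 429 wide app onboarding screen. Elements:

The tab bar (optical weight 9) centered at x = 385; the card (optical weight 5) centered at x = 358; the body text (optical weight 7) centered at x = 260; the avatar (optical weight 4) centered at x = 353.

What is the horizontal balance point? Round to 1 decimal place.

Total weight = 9 + 5 + 7 + 4 = 25.
Σw·x = 9·385 + 5·358 + 7·260 + 4·353 = 8487, so x̄ = 8487/25 ≈ 339.48.

x ≈ 339.5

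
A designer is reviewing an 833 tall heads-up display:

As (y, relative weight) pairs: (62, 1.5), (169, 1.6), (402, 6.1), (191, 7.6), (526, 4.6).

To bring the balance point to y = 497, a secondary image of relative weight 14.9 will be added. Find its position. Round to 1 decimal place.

y ≈ 762.0

New total weight: (1.5 + 1.6 + 6.1 + 7.6 + 4.6) + 14.9 = 36.3.
y: need Σw·y = 36.3·497 = 18041.1. Existing = 1.5·62 + 1.6·169 + 6.1·402 + 7.6·191 + 4.6·526 = 6686.8. Remainder 11354.3 / 14.9 ≈ 762.03.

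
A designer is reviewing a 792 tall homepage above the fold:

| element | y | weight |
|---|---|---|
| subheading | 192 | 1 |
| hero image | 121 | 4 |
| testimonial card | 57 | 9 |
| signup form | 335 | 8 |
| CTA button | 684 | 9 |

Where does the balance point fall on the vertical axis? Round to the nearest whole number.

y ≈ 323

Weights sum to 1 + 4 + 9 + 8 + 9 = 31.
y: (1·192 + 4·121 + 9·57 + 8·335 + 9·684) / 31 = 10025 / 31 ≈ 323.39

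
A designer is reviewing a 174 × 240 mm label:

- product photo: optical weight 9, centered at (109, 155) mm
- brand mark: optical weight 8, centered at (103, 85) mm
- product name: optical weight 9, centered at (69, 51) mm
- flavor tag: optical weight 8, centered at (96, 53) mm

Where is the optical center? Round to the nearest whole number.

Total weight = 9 + 8 + 9 + 8 = 34.
Σw·x = 9·109 + 8·103 + 9·69 + 8·96 = 3194, so x̄ = 3194/34 ≈ 93.94.
Σw·y = 9·155 + 8·85 + 9·51 + 8·53 = 2958, so ȳ = 2958/34 ≈ 87.00.

(94, 87)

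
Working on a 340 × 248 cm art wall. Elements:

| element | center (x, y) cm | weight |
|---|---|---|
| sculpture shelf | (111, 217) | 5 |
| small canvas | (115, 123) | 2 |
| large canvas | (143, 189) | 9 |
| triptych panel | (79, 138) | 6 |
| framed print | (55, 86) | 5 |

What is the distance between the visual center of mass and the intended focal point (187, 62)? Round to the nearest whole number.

≈ 127 cm

Σw = 5 + 2 + 9 + 6 + 5 = 27.
x-moment: 5·111 + 2·115 + 9·143 + 6·79 + 5·55 = 2821; centroid 2821/27 ≈ 104.48.
y-moment: 5·217 + 2·123 + 9·189 + 6·138 + 5·86 = 4290; centroid 4290/27 ≈ 158.89.
From (187, 62): dx = -82.52, dy = 96.89, so the distance is √(dx²+dy²) ≈ 127.27.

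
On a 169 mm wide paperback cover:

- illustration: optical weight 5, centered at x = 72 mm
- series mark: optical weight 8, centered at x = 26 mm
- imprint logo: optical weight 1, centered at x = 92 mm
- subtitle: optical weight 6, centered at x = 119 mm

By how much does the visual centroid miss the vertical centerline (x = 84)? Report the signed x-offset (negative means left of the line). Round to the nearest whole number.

≈ -15 mm

Weights sum to 5 + 8 + 1 + 6 = 20.
x-moment: 5·72 + 8·26 + 1·92 + 6·119 = 1374; centroid 1374/20 ≈ 68.70.
Difference: 68.70 − 84 ≈ -15.30.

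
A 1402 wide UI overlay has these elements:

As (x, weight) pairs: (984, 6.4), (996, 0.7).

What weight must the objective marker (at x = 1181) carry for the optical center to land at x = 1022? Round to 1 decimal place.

Existing Σw = 7.1 (6.4 + 0.7); existing moment 6.4·984 + 0.7·996 = 6994.8.
For the centroid to hit 1022: (6994.8 + w·1181) / (7.1 + w) = 1022.
Solving: w = (1022·7.1 − 6994.8) / (1181 − 1022) = 261.4 / 159 ≈ 1.64.

w ≈ 1.6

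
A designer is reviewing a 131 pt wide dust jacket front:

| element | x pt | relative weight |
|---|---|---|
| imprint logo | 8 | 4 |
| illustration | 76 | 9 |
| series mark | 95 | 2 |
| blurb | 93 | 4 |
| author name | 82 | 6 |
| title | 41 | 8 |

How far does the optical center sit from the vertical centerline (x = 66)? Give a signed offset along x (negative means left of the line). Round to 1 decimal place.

≈ -2.4 pt

Σw = 4 + 9 + 2 + 4 + 6 + 8 = 33.
x: moment 2098 / weight 33 ≈ 63.58
Difference: 63.58 − 66 ≈ -2.42.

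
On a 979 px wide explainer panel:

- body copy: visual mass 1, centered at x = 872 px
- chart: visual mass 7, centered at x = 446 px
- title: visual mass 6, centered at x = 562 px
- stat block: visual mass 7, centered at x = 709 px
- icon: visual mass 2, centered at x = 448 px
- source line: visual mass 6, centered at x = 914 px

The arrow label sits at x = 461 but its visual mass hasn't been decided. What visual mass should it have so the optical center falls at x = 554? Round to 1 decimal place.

Existing Σw = 29 (1 + 7 + 6 + 7 + 2 + 6); existing moment 1·872 + 7·446 + 6·562 + 7·709 + 2·448 + 6·914 = 18709.
Set Σw·x/Σw = 554: (18709 + 461w) = 554·(29 + w).
So w = (554·29 − 18709)/(461 − 554) = -2643/-93 ≈ 28.42.

w ≈ 28.4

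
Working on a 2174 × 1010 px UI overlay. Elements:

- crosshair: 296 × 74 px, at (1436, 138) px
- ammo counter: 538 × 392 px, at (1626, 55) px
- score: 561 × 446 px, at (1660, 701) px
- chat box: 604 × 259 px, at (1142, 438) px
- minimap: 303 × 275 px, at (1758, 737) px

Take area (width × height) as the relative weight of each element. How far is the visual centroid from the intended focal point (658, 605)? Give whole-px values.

Taking area as weight: crosshair 296·74 = 21904, ammo counter 538·392 = 210896, score 561·446 = 250206, chat box 604·259 = 156436, minimap 303·275 = 83325. Sum 722767.
x: (21904·1436 + 210896·1626 + 250206·1660 + 156436·1142 + 83325·1758) / 722767 = 1114848262 / 722767 ≈ 1542.47
y: (21904·138 + 210896·55 + 250206·701 + 156436·438 + 83325·737) / 722767 = 319945931 / 722767 ≈ 442.67
From (658, 605): dx = 884.47, dy = -162.33, so the distance is √(dx²+dy²) ≈ 899.25.

≈ 899 px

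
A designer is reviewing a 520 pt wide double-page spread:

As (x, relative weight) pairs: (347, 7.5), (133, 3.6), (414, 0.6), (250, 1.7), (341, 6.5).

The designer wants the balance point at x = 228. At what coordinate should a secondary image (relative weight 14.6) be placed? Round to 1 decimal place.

x ≈ 129.8

New total weight: (7.5 + 3.6 + 0.6 + 1.7 + 6.5) + 14.6 = 34.5.
x: target moment 34.5×228 = 7866.0; current 7.5·347 + 3.6·133 + 0.6·414 + 1.7·250 + 6.5·341 = 5971.2; the secondary image supplies 1894.8, so x = 1894.8/14.6 ≈ 129.78.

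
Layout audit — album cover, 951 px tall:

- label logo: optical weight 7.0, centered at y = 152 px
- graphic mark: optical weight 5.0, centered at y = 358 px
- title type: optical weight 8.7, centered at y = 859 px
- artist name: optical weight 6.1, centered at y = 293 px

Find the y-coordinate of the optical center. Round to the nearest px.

y ≈ 452

Total weight = 7.0 + 5.0 + 8.7 + 6.1 = 26.8.
y-moment: 7.0·152 + 5.0·358 + 8.7·859 + 6.1·293 = 12114.6; centroid 12114.6/26.8 ≈ 452.04.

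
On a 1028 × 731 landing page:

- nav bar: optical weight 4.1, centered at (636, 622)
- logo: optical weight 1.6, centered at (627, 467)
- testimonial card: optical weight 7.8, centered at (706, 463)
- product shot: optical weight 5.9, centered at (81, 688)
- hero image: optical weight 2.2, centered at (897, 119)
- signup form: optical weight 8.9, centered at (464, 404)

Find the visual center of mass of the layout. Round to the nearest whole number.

Weights sum to 4.1 + 1.6 + 7.8 + 5.9 + 2.2 + 8.9 = 30.5.
Σw·x = 4.1·636 + 1.6·627 + 7.8·706 + 5.9·81 + 2.2·897 + 8.9·464 = 15698.5, so x̄ = 15698.5/30.5 ≈ 514.70.
Σw·y = 4.1·622 + 1.6·467 + 7.8·463 + 5.9·688 + 2.2·119 + 8.9·404 = 14825.4, so ȳ = 14825.4/30.5 ≈ 486.08.

(515, 486)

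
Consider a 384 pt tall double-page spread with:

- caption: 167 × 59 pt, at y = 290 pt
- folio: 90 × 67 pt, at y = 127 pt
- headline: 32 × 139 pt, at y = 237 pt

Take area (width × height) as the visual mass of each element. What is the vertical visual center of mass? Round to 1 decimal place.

Areas: caption 167·59 = 9853, folio 90·67 = 6030, headline 32·139 = 4448. Total weight = 20331.
y: (9853·290 + 6030·127 + 4448·237) / 20331 = 4677356 / 20331 ≈ 230.06

y ≈ 230.1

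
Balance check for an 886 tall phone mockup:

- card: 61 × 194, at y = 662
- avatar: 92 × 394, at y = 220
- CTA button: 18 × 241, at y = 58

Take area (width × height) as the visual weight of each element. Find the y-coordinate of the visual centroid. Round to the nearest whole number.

Taking area as weight: card 61·194 = 11834, avatar 92·394 = 36248, CTA button 18·241 = 4338. Sum 52420.
y: (11834·662 + 36248·220 + 4338·58) / 52420 = 16060272 / 52420 ≈ 306.38

y ≈ 306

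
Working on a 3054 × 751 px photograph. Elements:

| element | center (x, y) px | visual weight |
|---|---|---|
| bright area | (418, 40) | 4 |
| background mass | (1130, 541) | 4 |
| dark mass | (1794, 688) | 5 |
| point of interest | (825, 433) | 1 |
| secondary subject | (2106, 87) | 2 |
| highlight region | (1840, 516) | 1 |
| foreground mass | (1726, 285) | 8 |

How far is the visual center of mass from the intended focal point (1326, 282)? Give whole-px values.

≈ 137 px

Σw = 4 + 4 + 5 + 1 + 2 + 1 + 8 = 25.
x: (4·418 + 4·1130 + 5·1794 + 1·825 + 2·2106 + 1·1840 + 8·1726) / 25 = 35847 / 25 ≈ 1433.88
y: (4·40 + 4·541 + 5·688 + 1·433 + 2·87 + 1·516 + 8·285) / 25 = 9167 / 25 ≈ 366.68
From (1326, 282): dx = 107.88, dy = 84.68, so the distance is √(dx²+dy²) ≈ 137.15.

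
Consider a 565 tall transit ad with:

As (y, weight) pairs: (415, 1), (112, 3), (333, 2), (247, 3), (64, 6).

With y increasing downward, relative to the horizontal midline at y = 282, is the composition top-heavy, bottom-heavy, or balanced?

top-heavy

Weights sum to 1 + 3 + 2 + 3 + 6 = 15.
y: (1·415 + 3·112 + 2·333 + 3·247 + 6·64) / 15 = 2542 / 15 ≈ 169.47
169.5 lies above (smaller y than) the midline 282, so the layout is top-heavy.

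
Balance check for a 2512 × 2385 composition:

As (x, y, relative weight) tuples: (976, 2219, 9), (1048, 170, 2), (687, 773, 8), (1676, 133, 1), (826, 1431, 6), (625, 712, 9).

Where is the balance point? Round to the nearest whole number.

(818, 1189)

Total weight = 9 + 2 + 8 + 1 + 6 + 9 = 35.
Σw·x = 9·976 + 2·1048 + 8·687 + 1·1676 + 6·826 + 9·625 = 28633, so x̄ = 28633/35 ≈ 818.09.
Σw·y = 9·2219 + 2·170 + 8·773 + 1·133 + 6·1431 + 9·712 = 41622, so ȳ = 41622/35 ≈ 1189.20.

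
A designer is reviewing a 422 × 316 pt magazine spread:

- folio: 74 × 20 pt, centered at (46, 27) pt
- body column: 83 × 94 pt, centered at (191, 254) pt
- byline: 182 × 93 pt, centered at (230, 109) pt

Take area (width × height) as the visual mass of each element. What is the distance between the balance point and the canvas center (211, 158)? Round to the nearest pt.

Taking area as weight: folio 74·20 = 1480, body column 83·94 = 7802, byline 182·93 = 16926. Sum 26208.
x: (1480·46 + 7802·191 + 16926·230) / 26208 = 5451242 / 26208 ≈ 208.00
y: (1480·27 + 7802·254 + 16926·109) / 26208 = 3866602 / 26208 ≈ 147.54
From (211, 158): dx = -3.00, dy = -10.46, so the distance is √(dx²+dy²) ≈ 10.89.

≈ 11 pt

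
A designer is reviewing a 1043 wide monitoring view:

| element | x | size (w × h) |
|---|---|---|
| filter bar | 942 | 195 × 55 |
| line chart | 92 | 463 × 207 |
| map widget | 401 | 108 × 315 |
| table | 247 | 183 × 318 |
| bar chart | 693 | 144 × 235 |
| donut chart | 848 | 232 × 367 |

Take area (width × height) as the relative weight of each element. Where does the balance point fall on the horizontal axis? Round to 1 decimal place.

x ≈ 448.7

Areas → weights: filter bar 195·55 = 10725, line chart 463·207 = 95841, map widget 108·315 = 34020, table 183·318 = 58194, bar chart 144·235 = 33840, donut chart 232·367 = 85144; Σw = 317764.
Σw·x = 10725·942 + 95841·92 + 34020·401 + 58194·247 + 33840·693 + 85144·848 = 142589492, so x̄ = 142589492/317764 ≈ 448.73.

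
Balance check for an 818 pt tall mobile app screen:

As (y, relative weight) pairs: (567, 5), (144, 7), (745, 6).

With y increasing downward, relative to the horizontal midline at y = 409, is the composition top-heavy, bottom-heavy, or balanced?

Σw = 5 + 7 + 6 = 18.
y-moment: 5·567 + 7·144 + 6·745 = 8313; centroid 8313/18 ≈ 461.83.
461.8 vs midline 409 → bottom-heavy.

bottom-heavy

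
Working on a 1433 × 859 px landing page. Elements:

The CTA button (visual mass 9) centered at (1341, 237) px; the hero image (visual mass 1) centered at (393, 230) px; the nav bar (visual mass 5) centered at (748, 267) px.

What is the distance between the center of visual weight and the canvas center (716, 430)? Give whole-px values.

≈ 408 px

Σw = 9 + 1 + 5 = 15.
x: (9·1341 + 1·393 + 5·748) / 15 = 16202 / 15 ≈ 1080.13
y: (9·237 + 1·230 + 5·267) / 15 = 3698 / 15 ≈ 246.53
Relative to (716, 430): Δ = (364.13, -183.47); |Δ| = √(364.13² + -183.47²) ≈ 407.74.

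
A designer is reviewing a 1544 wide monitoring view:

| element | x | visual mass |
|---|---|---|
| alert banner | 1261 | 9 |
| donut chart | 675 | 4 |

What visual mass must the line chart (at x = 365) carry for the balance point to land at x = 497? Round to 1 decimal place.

w ≈ 57.5

Existing Σw = 13 (9 + 4); existing moment 9·1261 + 4·675 = 14049.
For the centroid to hit 497: (14049 + w·365) / (13 + w) = 497.
Rearranging, w·(365 − 497) = 497·13 − 14049 = -7588, so w ≈ -7588/-132 = 57.48.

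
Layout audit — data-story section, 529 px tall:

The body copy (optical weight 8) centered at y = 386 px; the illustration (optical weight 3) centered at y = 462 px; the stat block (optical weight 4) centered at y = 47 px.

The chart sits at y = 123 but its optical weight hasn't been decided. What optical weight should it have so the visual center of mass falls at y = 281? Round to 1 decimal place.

Existing Σw = 15 (8 + 3 + 4); existing moment 8·386 + 3·462 + 4·47 = 4662.
For the centroid to hit 281: (4662 + w·123) / (15 + w) = 281.
Rearranging, w·(123 − 281) = 281·15 − 4662 = -447, so w ≈ -447/-158 = 2.83.

w ≈ 2.8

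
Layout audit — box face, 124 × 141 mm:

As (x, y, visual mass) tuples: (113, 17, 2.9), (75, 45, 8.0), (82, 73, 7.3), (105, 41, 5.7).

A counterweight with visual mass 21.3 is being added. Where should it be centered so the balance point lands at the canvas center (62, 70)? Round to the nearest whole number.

After adding the counterweight, total weight = 2.9 + 8.0 + 7.3 + 5.7 + 21.3 = 45.2.
x: need Σw·x = 45.2·62 = 2802.4. Existing = 2.9·113 + 8.0·75 + 7.3·82 + 5.7·105 = 2124.8. Remainder 677.6 / 21.3 ≈ 31.81.
y: need Σw·y = 45.2·70 = 3164.0. Existing = 2.9·17 + 8.0·45 + 7.3·73 + 5.7·41 = 1175.9. Remainder 1988.1 / 21.3 ≈ 93.34.

(32, 93)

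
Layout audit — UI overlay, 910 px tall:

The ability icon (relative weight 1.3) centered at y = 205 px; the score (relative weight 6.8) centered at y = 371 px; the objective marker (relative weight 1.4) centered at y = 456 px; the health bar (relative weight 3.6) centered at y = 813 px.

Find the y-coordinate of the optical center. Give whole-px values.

y ≈ 485

Total weight = 1.3 + 6.8 + 1.4 + 3.6 = 13.1.
y: (1.3·205 + 6.8·371 + 1.4·456 + 3.6·813) / 13.1 = 6354.5 / 13.1 ≈ 485.08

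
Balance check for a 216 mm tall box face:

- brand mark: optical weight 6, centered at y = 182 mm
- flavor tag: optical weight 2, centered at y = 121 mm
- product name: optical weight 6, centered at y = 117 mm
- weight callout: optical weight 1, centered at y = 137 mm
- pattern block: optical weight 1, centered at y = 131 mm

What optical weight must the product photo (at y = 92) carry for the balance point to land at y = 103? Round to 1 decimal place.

w ≈ 59.6

Fixed elements: Σw = 6 + 2 + 6 + 1 + 1 = 16, Σw·y = 6·182 + 2·121 + 6·117 + 1·137 + 1·131 = 2304.
Balance at y = 103 requires (2304 + w·92) / (16 + w) = 103.
Rearranging, w·(92 − 103) = 103·16 − 2304 = -656, so w ≈ -656/-11 = 59.64.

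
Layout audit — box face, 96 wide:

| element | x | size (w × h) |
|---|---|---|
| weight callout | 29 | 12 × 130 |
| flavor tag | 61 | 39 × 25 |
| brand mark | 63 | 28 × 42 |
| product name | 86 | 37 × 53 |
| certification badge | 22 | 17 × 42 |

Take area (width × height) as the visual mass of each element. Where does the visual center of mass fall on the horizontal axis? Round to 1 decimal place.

Taking area as weight: weight callout 12·130 = 1560, flavor tag 39·25 = 975, brand mark 28·42 = 1176, product name 37·53 = 1961, certification badge 17·42 = 714. Sum 6386.
x: (1560·29 + 975·61 + 1176·63 + 1961·86 + 714·22) / 6386 = 363157 / 6386 ≈ 56.87

x ≈ 56.9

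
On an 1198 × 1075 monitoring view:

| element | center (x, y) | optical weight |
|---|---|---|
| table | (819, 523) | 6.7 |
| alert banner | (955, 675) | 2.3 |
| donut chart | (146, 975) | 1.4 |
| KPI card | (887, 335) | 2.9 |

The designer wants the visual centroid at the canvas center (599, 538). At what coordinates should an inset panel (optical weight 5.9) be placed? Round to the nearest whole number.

After adding the inset panel, total weight = 6.7 + 2.3 + 1.4 + 2.9 + 5.9 = 19.2.
x: target moment 19.2×599 = 11500.8; current 6.7·819 + 2.3·955 + 1.4·146 + 2.9·887 = 10460.5; the inset panel supplies 1040.3, so x = 1040.3/5.9 ≈ 176.32.
y: target moment 19.2×538 = 10329.6; current 6.7·523 + 2.3·675 + 1.4·975 + 2.9·335 = 7393.1; the inset panel supplies 2936.5, so y = 2936.5/5.9 ≈ 497.71.

(176, 498)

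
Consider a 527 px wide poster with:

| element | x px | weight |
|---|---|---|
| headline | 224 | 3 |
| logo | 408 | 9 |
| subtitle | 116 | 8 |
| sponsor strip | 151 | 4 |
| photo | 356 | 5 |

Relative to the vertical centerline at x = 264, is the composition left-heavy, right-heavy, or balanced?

balanced

Weights sum to 3 + 9 + 8 + 4 + 5 = 29.
x-moment: 3·224 + 9·408 + 8·116 + 4·151 + 5·356 = 7656; centroid 7656/29 ≈ 264.00.
That equals the midline 264 — balanced.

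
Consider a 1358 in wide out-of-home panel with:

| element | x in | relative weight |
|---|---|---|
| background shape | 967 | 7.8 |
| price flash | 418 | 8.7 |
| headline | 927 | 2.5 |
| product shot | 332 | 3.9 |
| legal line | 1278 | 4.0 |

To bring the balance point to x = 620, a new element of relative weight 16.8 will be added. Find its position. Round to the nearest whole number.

With the new element, Σw becomes 7.8 + 8.7 + 2.5 + 3.9 + 4.0 + 16.8 = 43.7.
x: target moment 43.7×620 = 27094.0; current 7.8·967 + 8.7·418 + 2.5·927 + 3.9·332 + 4.0·1278 = 19903.5; the new element supplies 7190.5, so x = 7190.5/16.8 ≈ 428.01.

x ≈ 428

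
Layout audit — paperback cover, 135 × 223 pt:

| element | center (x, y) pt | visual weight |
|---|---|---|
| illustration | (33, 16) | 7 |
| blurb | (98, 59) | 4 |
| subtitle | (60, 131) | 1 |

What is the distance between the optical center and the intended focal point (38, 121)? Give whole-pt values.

Total weight = 7 + 4 + 1 = 12.
Σw·x = 7·33 + 4·98 + 1·60 = 683, so x̄ = 683/12 ≈ 56.92.
Σw·y = 7·16 + 4·59 + 1·131 = 479, so ȳ = 479/12 ≈ 39.92.
From (38, 121): dx = 18.92, dy = -81.08, so the distance is √(dx²+dy²) ≈ 83.26.

≈ 83 pt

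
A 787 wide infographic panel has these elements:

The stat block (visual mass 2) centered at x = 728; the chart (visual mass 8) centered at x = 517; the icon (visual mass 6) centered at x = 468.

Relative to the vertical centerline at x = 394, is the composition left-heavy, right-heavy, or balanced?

Weights sum to 2 + 8 + 6 = 16.
x-moment: 2·728 + 8·517 + 6·468 = 8400; centroid 8400/16 ≈ 525.00.
525.0 vs midline 394 → right-heavy.

right-heavy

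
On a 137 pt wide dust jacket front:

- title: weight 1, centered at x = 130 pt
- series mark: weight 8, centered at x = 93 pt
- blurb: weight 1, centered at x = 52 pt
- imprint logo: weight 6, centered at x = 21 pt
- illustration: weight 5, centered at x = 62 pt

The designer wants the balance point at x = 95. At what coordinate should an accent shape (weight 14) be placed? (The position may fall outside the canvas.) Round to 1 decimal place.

New total weight: (1 + 8 + 1 + 6 + 5) + 14 = 35.
Along x: (1362 + 14·x) / 35 = 95 (existing moment 1·130 + 8·93 + 1·52 + 6·21 + 5·62 = 1362) ⇒ x = (3325 − 1362) / 14 ≈ 140.21.

x ≈ 140.2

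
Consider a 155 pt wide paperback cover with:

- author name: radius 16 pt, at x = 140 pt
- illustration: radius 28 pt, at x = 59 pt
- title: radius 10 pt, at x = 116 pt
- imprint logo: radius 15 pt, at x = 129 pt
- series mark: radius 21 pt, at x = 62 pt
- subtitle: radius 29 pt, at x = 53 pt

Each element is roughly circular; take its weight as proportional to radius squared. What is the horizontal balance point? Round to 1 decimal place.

x ≈ 73.5

Weights ∝ r²: author name 16² = 256, illustration 28² = 784, title 10² = 100, imprint logo 15² = 225, series mark 21² = 441, subtitle 29² = 841; Σw = 2647.
x: (256·140 + 784·59 + 100·116 + 225·129 + 441·62 + 841·53) / 2647 = 194636 / 2647 ≈ 73.53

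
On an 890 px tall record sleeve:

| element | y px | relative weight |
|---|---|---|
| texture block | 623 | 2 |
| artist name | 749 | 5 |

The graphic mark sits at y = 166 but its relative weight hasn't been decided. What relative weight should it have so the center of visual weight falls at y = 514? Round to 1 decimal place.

Known weights sum to 2 + 5 = 7; their moment is 2·623 + 5·749 = 4991.
For the centroid to hit 514: (4991 + w·166) / (7 + w) = 514.
Rearranging, w·(166 − 514) = 514·7 − 4991 = -1393, so w ≈ -1393/-348 = 4.00.

w ≈ 4.0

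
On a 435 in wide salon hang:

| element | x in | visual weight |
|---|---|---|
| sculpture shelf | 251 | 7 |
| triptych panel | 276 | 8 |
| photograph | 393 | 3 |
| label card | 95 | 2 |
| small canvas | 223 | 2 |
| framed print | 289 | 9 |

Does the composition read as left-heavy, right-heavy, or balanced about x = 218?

Weights sum to 7 + 8 + 3 + 2 + 2 + 9 = 31.
x-moment: 7·251 + 8·276 + 3·393 + 2·95 + 2·223 + 9·289 = 8381; centroid 8381/31 ≈ 270.35.
270.4 vs midline 218 → right-heavy.

right-heavy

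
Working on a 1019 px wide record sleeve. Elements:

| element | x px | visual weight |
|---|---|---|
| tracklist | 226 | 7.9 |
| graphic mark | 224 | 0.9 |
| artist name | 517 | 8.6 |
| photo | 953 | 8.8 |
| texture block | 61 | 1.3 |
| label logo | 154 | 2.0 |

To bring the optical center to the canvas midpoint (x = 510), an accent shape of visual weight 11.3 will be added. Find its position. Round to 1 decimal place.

x ≈ 495.7

New total weight: (7.9 + 0.9 + 8.6 + 8.8 + 1.3 + 2.0) + 11.3 = 40.8.
x: target moment 40.8×510 = 20808.0; current 7.9·226 + 0.9·224 + 8.6·517 + 8.8·953 + 1.3·61 + 2.0·154 = 15206.9; the accent shape supplies 5601.1, so x = 5601.1/11.3 ≈ 495.67.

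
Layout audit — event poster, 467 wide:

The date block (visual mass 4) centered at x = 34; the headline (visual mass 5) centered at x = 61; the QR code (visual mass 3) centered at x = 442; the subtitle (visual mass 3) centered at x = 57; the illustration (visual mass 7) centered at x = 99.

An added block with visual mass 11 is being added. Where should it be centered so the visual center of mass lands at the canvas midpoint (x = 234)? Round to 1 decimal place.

New total weight: (4 + 5 + 3 + 3 + 7) + 11 = 33.
x: need Σw·x = 33·234 = 7722. Existing = 4·34 + 5·61 + 3·442 + 3·57 + 7·99 = 2631. Remainder 5091 / 11 ≈ 462.82.

x ≈ 462.8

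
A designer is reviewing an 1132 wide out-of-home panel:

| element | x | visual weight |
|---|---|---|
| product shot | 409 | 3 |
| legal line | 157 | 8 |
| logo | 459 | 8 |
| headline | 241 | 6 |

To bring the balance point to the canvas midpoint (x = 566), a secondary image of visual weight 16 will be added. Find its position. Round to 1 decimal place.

After adding the secondary image, total weight = 3 + 8 + 8 + 6 + 16 = 41.
x: need Σw·x = 41·566 = 23206. Existing = 3·409 + 8·157 + 8·459 + 6·241 = 7601. Remainder 15605 / 16 ≈ 975.31.

x ≈ 975.3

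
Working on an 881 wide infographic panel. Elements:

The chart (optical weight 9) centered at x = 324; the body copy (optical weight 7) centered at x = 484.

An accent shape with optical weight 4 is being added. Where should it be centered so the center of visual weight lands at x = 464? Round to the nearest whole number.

With the accent shape, Σw becomes 9 + 7 + 4 = 20.
x: need Σw·x = 20·464 = 9280. Existing = 9·324 + 7·484 = 6304. Remainder 2976 / 4 ≈ 744.00.

x ≈ 744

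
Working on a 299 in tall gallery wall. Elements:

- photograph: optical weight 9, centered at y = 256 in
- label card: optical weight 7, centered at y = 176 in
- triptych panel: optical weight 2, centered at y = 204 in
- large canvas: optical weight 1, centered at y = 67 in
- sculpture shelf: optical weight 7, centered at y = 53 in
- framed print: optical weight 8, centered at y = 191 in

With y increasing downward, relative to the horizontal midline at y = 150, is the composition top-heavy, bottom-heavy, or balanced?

bottom-heavy

Σw = 9 + 7 + 2 + 1 + 7 + 8 = 34.
Σw·y = 5910; ȳ = 5910/34 ≈ 173.82.
173.8 vs midline 150 → bottom-heavy.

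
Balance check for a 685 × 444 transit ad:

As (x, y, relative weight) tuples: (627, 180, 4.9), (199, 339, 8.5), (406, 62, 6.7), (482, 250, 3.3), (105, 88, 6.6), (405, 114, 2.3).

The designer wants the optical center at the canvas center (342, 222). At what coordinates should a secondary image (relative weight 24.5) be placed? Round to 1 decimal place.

(356.2, 276.0)

New total weight: (4.9 + 8.5 + 6.7 + 3.3 + 6.6 + 2.3) + 24.5 = 56.8.
Along x: (10699.1 + 24.5·x) / 56.8 = 342 (existing moment 4.9·627 + 8.5·199 + 6.7·406 + 3.3·482 + 6.6·105 + 2.3·405 = 10699.1) ⇒ x = (19425.6 − 10699.1) / 24.5 ≈ 356.18.
Along y: (5846.9 + 24.5·y) / 56.8 = 222 (existing moment 4.9·180 + 8.5·339 + 6.7·62 + 3.3·250 + 6.6·88 + 2.3·114 = 5846.9) ⇒ y = (12609.6 − 5846.9) / 24.5 ≈ 276.03.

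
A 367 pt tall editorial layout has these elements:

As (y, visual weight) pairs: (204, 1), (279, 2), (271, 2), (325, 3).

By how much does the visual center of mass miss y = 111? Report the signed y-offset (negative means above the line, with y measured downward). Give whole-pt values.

≈ 174 pt

Weights sum to 1 + 2 + 2 + 3 = 8.
y: (1·204 + 2·279 + 2·271 + 3·325) / 8 = 2279 / 8 ≈ 284.88
Difference: 284.88 − 111 ≈ 173.88.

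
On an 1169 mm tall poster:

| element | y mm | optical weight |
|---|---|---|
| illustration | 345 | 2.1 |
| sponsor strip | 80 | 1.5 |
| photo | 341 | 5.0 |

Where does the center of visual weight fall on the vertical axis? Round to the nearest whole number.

y ≈ 296

Total weight = 2.1 + 1.5 + 5.0 = 8.6.
y-moment: 2.1·345 + 1.5·80 + 5.0·341 = 2549.5; centroid 2549.5/8.6 ≈ 296.45.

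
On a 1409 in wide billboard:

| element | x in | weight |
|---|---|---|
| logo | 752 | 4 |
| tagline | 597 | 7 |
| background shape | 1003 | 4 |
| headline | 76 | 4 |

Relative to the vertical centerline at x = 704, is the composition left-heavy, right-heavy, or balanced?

left-heavy

Weights sum to 4 + 7 + 4 + 4 = 19.
x-moment: 4·752 + 7·597 + 4·1003 + 4·76 = 11503; centroid 11503/19 ≈ 605.42.
605.4 vs midline 704 → left-heavy.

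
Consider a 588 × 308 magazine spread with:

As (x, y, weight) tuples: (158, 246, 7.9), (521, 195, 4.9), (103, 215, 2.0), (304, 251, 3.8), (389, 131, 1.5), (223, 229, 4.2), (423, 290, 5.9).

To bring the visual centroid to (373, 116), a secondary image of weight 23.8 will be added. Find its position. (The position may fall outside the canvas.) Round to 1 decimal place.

(460.7, -37.3)

With the secondary image, Σw becomes 7.9 + 4.9 + 2.0 + 3.8 + 1.5 + 4.2 + 5.9 + 23.8 = 54.0.
x: need Σw·x = 54.0·373 = 20142.0. Existing = 7.9·158 + 4.9·521 + 2.0·103 + 3.8·304 + 1.5·389 + 4.2·223 + 5.9·423 = 9178.1. Remainder 10963.9 / 23.8 ≈ 460.67.
y: need Σw·y = 54.0·116 = 6264.0. Existing = 7.9·246 + 4.9·195 + 2.0·215 + 3.8·251 + 1.5·131 + 4.2·229 + 5.9·290 = 7152.0. Remainder -888.0 / 23.8 ≈ -37.31.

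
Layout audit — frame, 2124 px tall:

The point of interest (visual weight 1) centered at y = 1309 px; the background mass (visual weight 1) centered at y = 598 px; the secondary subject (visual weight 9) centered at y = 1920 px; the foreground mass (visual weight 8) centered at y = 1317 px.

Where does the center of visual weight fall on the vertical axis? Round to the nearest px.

y ≈ 1564

Total weight = 1 + 1 + 9 + 8 = 19.
Σw·y = 1·1309 + 1·598 + 9·1920 + 8·1317 = 29723, so ȳ = 29723/19 ≈ 1564.37.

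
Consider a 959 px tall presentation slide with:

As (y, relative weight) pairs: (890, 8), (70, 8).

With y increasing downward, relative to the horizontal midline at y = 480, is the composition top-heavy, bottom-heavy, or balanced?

Weights sum to 8 + 8 = 16.
y-moment: 8·890 + 8·70 = 7680; centroid 7680/16 ≈ 480.00.
The centroid 480.00 matches the midline at 480, so the layout is balanced.

balanced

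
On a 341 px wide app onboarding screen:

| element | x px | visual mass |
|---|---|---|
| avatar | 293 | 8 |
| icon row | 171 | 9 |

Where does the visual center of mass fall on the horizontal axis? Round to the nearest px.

x ≈ 228

Σw = 8 + 9 = 17.
Σw·x = 8·293 + 9·171 = 3883, so x̄ = 3883/17 ≈ 228.41.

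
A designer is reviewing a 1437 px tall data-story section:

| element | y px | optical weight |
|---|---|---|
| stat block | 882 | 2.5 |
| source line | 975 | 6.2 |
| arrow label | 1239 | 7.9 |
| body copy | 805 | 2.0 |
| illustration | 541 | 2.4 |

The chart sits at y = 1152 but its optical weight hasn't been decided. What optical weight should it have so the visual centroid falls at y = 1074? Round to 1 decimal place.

Existing Σw = 21.0 (2.5 + 6.2 + 7.9 + 2.0 + 2.4); existing moment 2.5·882 + 6.2·975 + 7.9·1239 + 2.0·805 + 2.4·541 = 20946.5.
Balance at y = 1074 requires (20946.5 + w·1152) / (21.0 + w) = 1074.
Solving: w = (1074·21.0 − 20946.5) / (1152 − 1074) = 1607.5 / 78 ≈ 20.61.

w ≈ 20.6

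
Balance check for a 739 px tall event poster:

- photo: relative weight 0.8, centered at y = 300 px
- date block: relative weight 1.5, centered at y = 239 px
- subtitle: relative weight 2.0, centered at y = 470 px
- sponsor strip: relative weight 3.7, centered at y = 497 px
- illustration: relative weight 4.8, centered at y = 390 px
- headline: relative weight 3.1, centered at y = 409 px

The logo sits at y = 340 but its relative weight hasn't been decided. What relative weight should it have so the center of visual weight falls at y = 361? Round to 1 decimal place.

Existing Σw = 15.9 (0.8 + 1.5 + 2.0 + 3.7 + 4.8 + 3.1); existing moment 0.8·300 + 1.5·239 + 2.0·470 + 3.7·497 + 4.8·390 + 3.1·409 = 6517.3.
Balance at y = 361 requires (6517.3 + w·340) / (15.9 + w) = 361.
Rearranging, w·(340 − 361) = 361·15.9 − 6517.3 = -777.4, so w ≈ -777.4/-21 = 37.02.

w ≈ 37.0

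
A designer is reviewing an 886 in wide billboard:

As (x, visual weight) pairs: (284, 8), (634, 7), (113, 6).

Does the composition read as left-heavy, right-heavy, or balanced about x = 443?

left-heavy

Σw = 8 + 7 + 6 = 21.
x: (8·284 + 7·634 + 6·113) / 21 = 7388 / 21 ≈ 351.81
351.8 lies left of the midline 443, so the layout is left-heavy.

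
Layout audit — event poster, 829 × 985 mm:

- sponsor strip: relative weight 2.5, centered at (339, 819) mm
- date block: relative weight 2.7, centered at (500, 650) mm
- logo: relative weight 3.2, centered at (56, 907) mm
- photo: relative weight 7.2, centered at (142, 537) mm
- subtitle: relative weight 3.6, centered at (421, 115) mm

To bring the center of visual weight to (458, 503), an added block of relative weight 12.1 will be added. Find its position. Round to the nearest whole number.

(779, 393)

New total weight: (2.5 + 2.7 + 3.2 + 7.2 + 3.6) + 12.1 = 31.3.
x: need Σw·x = 31.3·458 = 14335.4. Existing = 2.5·339 + 2.7·500 + 3.2·56 + 7.2·142 + 3.6·421 = 4914.7. Remainder 9420.7 / 12.1 ≈ 778.57.
y: need Σw·y = 31.3·503 = 15743.9. Existing = 2.5·819 + 2.7·650 + 3.2·907 + 7.2·537 + 3.6·115 = 10985.3. Remainder 4758.6 / 12.1 ≈ 393.27.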